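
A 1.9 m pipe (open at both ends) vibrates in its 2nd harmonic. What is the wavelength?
λₙ = 2L/n = 1.9 m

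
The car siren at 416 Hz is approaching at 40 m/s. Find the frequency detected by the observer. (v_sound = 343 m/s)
f_obs = f·v/(v − v_s) = 470.9 Hz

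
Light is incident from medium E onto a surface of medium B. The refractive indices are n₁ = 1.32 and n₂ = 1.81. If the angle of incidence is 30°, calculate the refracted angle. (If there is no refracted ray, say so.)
sin θ₂ = (n₁/n₂)·sin θ₁ = 0.3646 → θ₂ = 21.39°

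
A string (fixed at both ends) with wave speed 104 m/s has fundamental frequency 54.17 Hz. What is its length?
L = v/(2f₁) = 0.9599 m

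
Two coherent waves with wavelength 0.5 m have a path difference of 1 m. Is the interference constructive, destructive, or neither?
constructive — path difference = 2λ, a whole number of wavelengths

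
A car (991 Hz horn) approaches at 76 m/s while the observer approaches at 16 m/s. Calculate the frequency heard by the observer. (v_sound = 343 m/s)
f_obs = f·(v + v_o)/(v − v_s) = 1332 Hz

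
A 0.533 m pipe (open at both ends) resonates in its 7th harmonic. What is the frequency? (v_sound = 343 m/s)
fₙ = nv/(2L) = 2252 Hz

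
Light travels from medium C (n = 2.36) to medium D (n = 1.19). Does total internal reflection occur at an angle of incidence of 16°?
θc = arcsin(n₂/n₁) = 30.28°; 16° < θc, so no — the ray refracts.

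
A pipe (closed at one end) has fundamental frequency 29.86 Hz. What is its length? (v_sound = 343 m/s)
L = v/(4f₁) = 2.872 m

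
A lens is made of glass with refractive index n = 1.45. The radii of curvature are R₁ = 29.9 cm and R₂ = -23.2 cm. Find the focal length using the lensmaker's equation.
1/f = (n − 1)(1/R₁ − 1/R₂) → f = 29.03 cm (converging lens)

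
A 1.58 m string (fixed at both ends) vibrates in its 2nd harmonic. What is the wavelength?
λₙ = 2L/n = 1.58 m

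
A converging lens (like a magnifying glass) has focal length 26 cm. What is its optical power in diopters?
P = 1/f = 3.846 D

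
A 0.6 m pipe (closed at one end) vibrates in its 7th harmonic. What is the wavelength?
λₙ = 4L/n = 0.3429 m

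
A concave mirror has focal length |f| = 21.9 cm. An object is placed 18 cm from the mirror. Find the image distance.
f = +21.9 cm (concave); 1/di = 1/f − 1/do → di = -101.1 cm (virtual image, behind mirror)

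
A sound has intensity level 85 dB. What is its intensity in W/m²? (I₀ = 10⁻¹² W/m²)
I = I₀·10^(β/10) = 3.16 × 10⁻⁴ W/m²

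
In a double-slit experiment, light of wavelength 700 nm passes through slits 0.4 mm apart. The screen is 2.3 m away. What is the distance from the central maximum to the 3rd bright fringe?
y = mλL/d = 12.08 mm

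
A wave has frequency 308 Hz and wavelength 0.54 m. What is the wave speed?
v = fλ = 166.3 m/s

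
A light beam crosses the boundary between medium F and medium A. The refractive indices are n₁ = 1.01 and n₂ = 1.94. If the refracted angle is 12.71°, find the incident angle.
sin θ₁ = (n₂/n₁)·sin θ₂ → θ₁ = 25°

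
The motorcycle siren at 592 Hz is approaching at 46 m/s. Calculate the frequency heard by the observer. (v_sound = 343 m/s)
f_obs = f·v/(v − v_s) = 683.7 Hz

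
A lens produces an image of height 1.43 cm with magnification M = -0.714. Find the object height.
ho = |hi|/|M| = 2.003 cm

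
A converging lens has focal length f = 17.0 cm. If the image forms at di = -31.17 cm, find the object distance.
1/do = 1/f − 1/di → do = 11 cm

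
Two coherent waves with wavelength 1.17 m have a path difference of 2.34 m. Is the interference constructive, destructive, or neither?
constructive — path difference = 2λ, a whole number of wavelengths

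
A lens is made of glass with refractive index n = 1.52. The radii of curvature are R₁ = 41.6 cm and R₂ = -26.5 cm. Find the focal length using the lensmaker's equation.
1/f = (n − 1)(1/R₁ − 1/R₂) → f = 31.13 cm (converging lens)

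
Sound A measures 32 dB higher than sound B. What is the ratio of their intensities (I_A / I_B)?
I_A/I_B = 10^(Δβ/10) = 1585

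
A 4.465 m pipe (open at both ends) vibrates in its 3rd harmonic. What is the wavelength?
λₙ = 2L/n = 2.977 m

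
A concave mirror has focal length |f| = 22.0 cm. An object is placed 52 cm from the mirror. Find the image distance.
f = +22.0 cm (concave); 1/di = 1/f − 1/do → di = 38.13 cm (real image, in front of mirror)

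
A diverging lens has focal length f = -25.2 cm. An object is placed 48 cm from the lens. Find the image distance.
1/di = 1/f − 1/do → di = -16.52 cm (virtual image)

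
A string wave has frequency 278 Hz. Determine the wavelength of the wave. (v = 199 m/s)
λ = v/f = 0.7158 m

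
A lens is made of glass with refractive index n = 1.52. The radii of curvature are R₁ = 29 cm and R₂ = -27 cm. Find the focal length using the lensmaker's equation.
1/f = (n − 1)(1/R₁ − 1/R₂) → f = 26.89 cm (converging lens)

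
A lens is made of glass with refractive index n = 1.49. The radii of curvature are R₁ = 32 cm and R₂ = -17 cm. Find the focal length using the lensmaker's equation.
1/f = (n − 1)(1/R₁ − 1/R₂) → f = 22.66 cm (converging lens)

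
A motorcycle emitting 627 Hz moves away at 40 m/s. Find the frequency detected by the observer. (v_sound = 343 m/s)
f_obs = f·v/(v + v_s) = 561.5 Hz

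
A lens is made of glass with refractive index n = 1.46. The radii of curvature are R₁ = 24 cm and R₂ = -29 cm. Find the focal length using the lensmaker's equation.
1/f = (n − 1)(1/R₁ − 1/R₂) → f = 28.55 cm (converging lens)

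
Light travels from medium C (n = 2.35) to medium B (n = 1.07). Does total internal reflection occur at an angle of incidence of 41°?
θc = arcsin(n₂/n₁) = 27.09°; 41° > θc, so yes — total internal reflection.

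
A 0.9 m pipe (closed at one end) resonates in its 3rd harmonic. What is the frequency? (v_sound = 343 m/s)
fₙ = nv/(4L) = 285.8 Hz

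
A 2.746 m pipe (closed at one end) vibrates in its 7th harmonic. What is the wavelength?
λₙ = 4L/n = 1.569 m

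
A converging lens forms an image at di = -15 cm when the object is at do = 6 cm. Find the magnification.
M = −di/do = 2.5 (upright image)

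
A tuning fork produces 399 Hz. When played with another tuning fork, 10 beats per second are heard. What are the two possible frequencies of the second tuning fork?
f₂ = 399 ± 10 Hz → 409 Hz or 389 Hz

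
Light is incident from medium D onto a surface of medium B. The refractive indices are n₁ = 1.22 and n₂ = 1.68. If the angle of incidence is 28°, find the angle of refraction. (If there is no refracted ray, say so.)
sin θ₂ = (n₁/n₂)·sin θ₁ = 0.3409 → θ₂ = 19.93°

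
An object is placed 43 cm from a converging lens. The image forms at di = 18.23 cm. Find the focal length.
1/f = 1/do + 1/di → f = 12.8 cm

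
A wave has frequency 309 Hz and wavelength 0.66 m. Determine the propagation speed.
v = fλ = 203.9 m/s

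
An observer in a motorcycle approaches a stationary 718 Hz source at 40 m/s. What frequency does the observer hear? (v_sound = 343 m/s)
f_obs = f·(v + v_o)/v = 801.7 Hz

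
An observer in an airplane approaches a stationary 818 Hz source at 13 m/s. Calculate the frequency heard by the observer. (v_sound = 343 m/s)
f_obs = f·(v + v_o)/v = 849 Hz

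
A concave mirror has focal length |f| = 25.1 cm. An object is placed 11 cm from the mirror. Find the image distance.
f = +25.1 cm (concave); 1/di = 1/f − 1/do → di = -19.58 cm (virtual image, behind mirror)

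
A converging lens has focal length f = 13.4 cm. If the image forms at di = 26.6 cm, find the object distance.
1/do = 1/f − 1/di → do = 27 cm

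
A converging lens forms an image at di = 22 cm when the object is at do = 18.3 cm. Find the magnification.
M = −di/do = -1.202 (inverted image)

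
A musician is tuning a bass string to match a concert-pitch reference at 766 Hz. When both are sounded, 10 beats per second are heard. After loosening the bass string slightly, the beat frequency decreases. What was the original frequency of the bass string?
776 Hz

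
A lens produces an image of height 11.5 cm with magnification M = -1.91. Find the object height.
ho = |hi|/|M| = 6.021 cm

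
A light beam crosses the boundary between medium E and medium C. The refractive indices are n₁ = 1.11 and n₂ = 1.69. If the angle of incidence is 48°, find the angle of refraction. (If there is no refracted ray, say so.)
sin θ₂ = (n₁/n₂)·sin θ₁ = 0.4881 → θ₂ = 29.22°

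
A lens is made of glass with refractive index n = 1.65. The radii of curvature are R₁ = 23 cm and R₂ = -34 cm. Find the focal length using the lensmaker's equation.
1/f = (n − 1)(1/R₁ − 1/R₂) → f = 21.11 cm (converging lens)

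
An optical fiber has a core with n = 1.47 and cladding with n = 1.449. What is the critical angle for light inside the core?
θc = arcsin(n_cladding/n_core) = 80.3°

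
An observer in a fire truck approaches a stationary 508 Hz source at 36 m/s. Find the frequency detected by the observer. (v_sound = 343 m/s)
f_obs = f·(v + v_o)/v = 561.3 Hz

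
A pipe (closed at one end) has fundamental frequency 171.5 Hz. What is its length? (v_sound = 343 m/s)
L = v/(4f₁) = 0.5 m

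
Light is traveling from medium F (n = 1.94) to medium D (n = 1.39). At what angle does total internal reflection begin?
θc = arcsin(n₂/n₁) = 45.77°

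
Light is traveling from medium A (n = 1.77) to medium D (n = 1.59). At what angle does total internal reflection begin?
θc = arcsin(n₂/n₁) = 63.94°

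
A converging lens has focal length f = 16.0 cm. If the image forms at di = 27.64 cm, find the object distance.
1/do = 1/f − 1/di → do = 37.99 cm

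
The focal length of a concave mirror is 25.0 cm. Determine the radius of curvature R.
R = 2|f| = 50 cm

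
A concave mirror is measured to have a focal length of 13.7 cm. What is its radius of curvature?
R = 2|f| = 27.4 cm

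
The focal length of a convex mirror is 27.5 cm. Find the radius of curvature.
R = 2|f| = 55 cm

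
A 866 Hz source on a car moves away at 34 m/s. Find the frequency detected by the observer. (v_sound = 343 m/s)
f_obs = f·v/(v + v_s) = 787.9 Hz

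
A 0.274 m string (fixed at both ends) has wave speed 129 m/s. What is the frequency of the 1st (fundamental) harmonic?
fₙ = nv/(2L) = 235.4 Hz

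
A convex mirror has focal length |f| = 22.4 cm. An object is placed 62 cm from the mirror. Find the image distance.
f = −22.4 cm (convex); 1/di = 1/f − 1/do → di = -16.45 cm (virtual image, behind mirror)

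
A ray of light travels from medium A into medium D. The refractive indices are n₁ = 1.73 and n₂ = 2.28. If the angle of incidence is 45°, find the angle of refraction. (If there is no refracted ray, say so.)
sin θ₂ = (n₁/n₂)·sin θ₁ = 0.5365 → θ₂ = 32.45°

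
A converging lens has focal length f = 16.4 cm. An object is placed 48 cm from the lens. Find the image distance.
1/di = 1/f − 1/do → di = 24.91 cm (real image)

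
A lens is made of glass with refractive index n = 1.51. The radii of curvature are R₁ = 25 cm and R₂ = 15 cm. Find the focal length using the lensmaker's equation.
1/f = (n − 1)(1/R₁ − 1/R₂) → f = -73.53 cm (diverging lens)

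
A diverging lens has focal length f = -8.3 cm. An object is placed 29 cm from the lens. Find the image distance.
1/di = 1/f − 1/do → di = -6.453 cm (virtual image)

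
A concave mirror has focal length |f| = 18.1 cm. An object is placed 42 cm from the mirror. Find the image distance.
f = +18.1 cm (concave); 1/di = 1/f − 1/do → di = 31.81 cm (real image, in front of mirror)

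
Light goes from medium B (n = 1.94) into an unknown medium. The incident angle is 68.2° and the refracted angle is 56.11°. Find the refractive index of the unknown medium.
n₂ = n₁·sin θ₁ / sin θ₂ = 2.17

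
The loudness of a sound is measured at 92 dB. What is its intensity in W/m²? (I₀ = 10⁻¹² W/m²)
I = I₀·10^(β/10) = 1.58 × 10⁻³ W/m²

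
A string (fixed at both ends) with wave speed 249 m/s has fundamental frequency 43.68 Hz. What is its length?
L = v/(2f₁) = 2.85 m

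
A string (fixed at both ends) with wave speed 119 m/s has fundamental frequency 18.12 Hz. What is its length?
L = v/(2f₁) = 3.284 m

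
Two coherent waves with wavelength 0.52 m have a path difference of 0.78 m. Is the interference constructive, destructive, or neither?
destructive — path difference = 1.5λ, an odd multiple of λ/2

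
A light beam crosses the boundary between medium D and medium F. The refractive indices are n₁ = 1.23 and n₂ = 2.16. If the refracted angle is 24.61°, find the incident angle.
sin θ₁ = (n₂/n₁)·sin θ₂ → θ₁ = 47°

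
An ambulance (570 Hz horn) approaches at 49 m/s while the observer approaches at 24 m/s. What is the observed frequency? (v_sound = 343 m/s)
f_obs = f·(v + v_o)/(v − v_s) = 711.5 Hz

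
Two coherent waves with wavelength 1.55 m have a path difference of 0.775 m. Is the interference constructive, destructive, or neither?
destructive — path difference = 0.5λ, an odd multiple of λ/2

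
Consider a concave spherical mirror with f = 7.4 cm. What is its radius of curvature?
R = 2|f| = 14.8 cm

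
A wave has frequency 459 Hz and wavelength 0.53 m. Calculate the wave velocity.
v = fλ = 243.3 m/s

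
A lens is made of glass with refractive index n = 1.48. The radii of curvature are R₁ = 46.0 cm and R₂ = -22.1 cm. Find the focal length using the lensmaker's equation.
1/f = (n − 1)(1/R₁ − 1/R₂) → f = 31.1 cm (converging lens)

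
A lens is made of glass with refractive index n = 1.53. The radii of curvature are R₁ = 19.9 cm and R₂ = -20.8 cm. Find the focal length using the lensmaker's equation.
1/f = (n − 1)(1/R₁ − 1/R₂) → f = 19.19 cm (converging lens)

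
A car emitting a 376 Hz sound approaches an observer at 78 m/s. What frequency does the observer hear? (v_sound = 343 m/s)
f_obs = f·v/(v − v_s) = 486.7 Hz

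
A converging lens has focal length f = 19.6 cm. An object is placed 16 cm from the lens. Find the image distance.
1/di = 1/f − 1/do → di = -87.11 cm (virtual image)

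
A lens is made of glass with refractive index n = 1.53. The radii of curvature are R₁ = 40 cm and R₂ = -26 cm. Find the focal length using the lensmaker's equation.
1/f = (n − 1)(1/R₁ − 1/R₂) → f = 29.73 cm (converging lens)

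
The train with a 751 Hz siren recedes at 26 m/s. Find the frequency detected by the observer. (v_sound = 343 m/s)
f_obs = f·v/(v + v_s) = 698.1 Hz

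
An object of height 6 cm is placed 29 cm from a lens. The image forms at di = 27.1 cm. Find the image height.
hi = (-di/do) × ho = -5.607 cm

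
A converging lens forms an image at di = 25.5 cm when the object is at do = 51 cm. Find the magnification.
M = −di/do = -0.5 (inverted image)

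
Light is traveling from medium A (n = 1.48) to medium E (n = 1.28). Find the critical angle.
θc = arcsin(n₂/n₁) = 59.87°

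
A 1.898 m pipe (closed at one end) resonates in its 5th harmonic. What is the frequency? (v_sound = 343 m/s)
fₙ = nv/(4L) = 225.9 Hz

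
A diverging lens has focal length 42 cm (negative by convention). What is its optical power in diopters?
P = 1/f = -2.381 D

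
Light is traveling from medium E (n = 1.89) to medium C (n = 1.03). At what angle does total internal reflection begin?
θc = arcsin(n₂/n₁) = 33.02°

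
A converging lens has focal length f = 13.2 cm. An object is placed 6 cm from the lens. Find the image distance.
1/di = 1/f − 1/do → di = -11 cm (virtual image)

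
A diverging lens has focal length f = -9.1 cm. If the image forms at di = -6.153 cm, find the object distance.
1/do = 1/f − 1/di → do = 19 cm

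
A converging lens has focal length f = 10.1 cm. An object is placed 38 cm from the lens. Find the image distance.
1/di = 1/f − 1/do → di = 13.76 cm (real image)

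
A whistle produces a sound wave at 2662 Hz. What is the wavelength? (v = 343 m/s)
λ = v/f = 0.1289 m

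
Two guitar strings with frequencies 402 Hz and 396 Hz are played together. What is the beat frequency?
6 Hz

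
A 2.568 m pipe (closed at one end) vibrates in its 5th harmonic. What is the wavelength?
λₙ = 4L/n = 2.054 m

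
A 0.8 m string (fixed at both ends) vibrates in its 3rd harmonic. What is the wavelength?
λₙ = 2L/n = 0.5333 m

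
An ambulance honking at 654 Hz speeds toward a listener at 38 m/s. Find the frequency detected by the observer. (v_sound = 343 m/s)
f_obs = f·v/(v − v_s) = 735.5 Hz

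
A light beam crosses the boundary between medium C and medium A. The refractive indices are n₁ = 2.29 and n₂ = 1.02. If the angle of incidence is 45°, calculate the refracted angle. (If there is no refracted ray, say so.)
sin θ₂ = (n₁/n₂)·sin θ₁ = 1.588 > 1, so there is no refracted ray — the light undergoes total internal reflection.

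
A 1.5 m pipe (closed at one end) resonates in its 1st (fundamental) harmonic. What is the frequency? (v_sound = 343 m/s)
fₙ = nv/(4L) = 57.17 Hz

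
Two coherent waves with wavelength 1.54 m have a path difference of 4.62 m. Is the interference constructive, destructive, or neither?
constructive — path difference = 3λ, a whole number of wavelengths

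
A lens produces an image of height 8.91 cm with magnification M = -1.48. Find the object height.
ho = |hi|/|M| = 6.02 cm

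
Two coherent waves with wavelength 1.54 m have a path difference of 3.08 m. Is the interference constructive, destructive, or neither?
constructive — path difference = 2λ, a whole number of wavelengths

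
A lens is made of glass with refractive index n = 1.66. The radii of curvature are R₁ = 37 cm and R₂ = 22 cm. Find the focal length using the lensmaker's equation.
1/f = (n − 1)(1/R₁ − 1/R₂) → f = -82.22 cm (diverging lens)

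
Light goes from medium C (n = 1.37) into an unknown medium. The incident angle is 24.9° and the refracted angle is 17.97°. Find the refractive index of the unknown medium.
n₂ = n₁·sin θ₁ / sin θ₂ = 1.87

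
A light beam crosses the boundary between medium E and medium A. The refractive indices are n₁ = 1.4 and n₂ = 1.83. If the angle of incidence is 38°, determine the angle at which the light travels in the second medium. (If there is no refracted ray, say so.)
sin θ₂ = (n₁/n₂)·sin θ₁ = 0.471 → θ₂ = 28.1°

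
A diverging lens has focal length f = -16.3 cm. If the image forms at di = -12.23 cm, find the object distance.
1/do = 1/f − 1/di → do = 48.98 cm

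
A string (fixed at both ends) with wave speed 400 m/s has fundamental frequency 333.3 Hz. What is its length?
L = v/(2f₁) = 0.6001 m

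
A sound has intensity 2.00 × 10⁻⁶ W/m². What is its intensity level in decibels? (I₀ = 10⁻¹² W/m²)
β = 10·log₁₀(I/I₀) = 63.01 dB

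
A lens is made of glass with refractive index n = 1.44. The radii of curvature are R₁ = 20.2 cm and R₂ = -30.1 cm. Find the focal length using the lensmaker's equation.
1/f = (n − 1)(1/R₁ − 1/R₂) → f = 27.47 cm (converging lens)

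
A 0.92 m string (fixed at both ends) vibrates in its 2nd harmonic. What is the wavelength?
λₙ = 2L/n = 0.92 m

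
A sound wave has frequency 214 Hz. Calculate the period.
T = 1/f = 0.004673 s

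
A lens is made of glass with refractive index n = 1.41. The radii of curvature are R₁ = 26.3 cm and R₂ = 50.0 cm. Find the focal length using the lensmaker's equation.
1/f = (n − 1)(1/R₁ − 1/R₂) → f = 135.3 cm (converging lens)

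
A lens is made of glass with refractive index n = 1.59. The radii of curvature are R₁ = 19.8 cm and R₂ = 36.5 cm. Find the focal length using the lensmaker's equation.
1/f = (n − 1)(1/R₁ − 1/R₂) → f = 73.35 cm (converging lens)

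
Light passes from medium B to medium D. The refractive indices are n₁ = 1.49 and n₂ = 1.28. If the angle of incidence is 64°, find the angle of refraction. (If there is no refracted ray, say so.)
sin θ₂ = (n₁/n₂)·sin θ₁ = 1.046 > 1, so there is no refracted ray — the light undergoes total internal reflection.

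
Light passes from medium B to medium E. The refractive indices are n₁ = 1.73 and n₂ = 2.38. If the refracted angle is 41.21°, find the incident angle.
sin θ₁ = (n₂/n₁)·sin θ₂ → θ₁ = 65.01°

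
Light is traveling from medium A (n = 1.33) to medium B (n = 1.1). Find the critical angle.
θc = arcsin(n₂/n₁) = 55.8°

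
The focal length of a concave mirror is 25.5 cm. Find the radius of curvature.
R = 2|f| = 51 cm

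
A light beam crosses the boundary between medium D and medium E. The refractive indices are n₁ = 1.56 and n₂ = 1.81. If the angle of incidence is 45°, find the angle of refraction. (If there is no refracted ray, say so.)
sin θ₂ = (n₁/n₂)·sin θ₁ = 0.6094 → θ₂ = 37.55°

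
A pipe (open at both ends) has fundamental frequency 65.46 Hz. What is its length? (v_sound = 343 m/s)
L = v/(2f₁) = 2.62 m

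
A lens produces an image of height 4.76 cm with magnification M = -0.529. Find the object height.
ho = |hi|/|M| = 8.998 cm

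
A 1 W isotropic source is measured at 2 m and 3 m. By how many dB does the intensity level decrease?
Δβ = 20·log₁₀(r₂/r₁) = 3.522 dB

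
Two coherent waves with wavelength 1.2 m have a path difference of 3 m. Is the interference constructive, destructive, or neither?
destructive — path difference = 2.5λ, an odd multiple of λ/2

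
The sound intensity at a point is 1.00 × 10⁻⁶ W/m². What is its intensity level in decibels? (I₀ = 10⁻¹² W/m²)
β = 10·log₁₀(I/I₀) = 60 dB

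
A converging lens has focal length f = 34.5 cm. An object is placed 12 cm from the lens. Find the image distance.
1/di = 1/f − 1/do → di = -18.4 cm (virtual image)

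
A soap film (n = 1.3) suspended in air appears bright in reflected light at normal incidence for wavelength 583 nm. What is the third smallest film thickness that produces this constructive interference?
2nt = (m − ½)λ with m = 3 → t = (m − ½)λ/(2n) = 560.6 nm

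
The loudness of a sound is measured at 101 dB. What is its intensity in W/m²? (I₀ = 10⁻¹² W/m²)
I = I₀·10^(β/10) = 1.26 × 10⁻² W/m²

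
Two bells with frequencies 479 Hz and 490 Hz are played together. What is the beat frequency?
11 Hz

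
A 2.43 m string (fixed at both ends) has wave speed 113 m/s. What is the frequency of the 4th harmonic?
fₙ = nv/(2L) = 93 Hz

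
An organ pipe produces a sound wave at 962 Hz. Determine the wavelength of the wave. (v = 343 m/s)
λ = v/f = 0.3565 m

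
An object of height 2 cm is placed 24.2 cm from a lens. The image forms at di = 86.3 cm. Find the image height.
hi = (-di/do) × ho = -7.132 cm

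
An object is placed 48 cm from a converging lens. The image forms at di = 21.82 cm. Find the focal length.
1/f = 1/do + 1/di → f = 15 cm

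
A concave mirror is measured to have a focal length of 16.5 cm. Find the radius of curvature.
R = 2|f| = 33 cm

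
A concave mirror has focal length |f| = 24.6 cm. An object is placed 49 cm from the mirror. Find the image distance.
f = +24.6 cm (concave); 1/di = 1/f − 1/do → di = 49.4 cm (real image, in front of mirror)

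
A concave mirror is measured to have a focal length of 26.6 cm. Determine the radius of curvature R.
R = 2|f| = 53.2 cm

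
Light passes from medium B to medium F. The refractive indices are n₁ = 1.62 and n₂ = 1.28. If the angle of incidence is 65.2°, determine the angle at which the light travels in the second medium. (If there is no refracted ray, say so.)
sin θ₂ = (n₁/n₂)·sin θ₁ = 1.149 > 1, so there is no refracted ray — the light undergoes total internal reflection.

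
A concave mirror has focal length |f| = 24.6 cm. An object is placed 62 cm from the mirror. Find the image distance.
f = +24.6 cm (concave); 1/di = 1/f − 1/do → di = 40.78 cm (real image, in front of mirror)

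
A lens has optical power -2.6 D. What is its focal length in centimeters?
f = 1/P = -38.46 cm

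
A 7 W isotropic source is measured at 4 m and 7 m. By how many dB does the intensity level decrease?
Δβ = 20·log₁₀(r₂/r₁) = 4.861 dB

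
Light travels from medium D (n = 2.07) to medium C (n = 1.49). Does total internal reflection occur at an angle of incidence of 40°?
θc = arcsin(n₂/n₁) = 46.04°; 40° < θc, so no — the ray refracts.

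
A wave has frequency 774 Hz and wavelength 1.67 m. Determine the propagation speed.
v = fλ = 1293 m/s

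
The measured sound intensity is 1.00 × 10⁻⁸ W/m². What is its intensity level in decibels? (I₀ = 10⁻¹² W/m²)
β = 10·log₁₀(I/I₀) = 40 dB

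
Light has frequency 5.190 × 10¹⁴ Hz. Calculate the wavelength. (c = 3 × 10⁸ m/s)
λ = c/f = 578 nm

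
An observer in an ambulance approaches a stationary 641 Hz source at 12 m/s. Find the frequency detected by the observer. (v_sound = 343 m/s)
f_obs = f·(v + v_o)/v = 663.4 Hz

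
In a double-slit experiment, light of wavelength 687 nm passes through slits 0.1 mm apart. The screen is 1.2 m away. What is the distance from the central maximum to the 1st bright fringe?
y = mλL/d = 8.244 mm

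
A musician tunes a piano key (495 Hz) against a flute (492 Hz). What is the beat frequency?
3 Hz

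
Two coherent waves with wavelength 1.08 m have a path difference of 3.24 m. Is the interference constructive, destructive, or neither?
constructive — path difference = 3λ, a whole number of wavelengths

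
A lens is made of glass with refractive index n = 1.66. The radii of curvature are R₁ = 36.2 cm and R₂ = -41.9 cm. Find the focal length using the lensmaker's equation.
1/f = (n − 1)(1/R₁ − 1/R₂) → f = 29.43 cm (converging lens)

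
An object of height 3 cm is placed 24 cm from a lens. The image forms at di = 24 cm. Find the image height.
hi = (-di/do) × ho = -3 cm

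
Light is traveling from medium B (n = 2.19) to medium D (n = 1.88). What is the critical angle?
θc = arcsin(n₂/n₁) = 59.14°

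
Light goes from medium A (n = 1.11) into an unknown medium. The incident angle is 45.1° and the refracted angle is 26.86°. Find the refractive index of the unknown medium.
n₂ = n₁·sin θ₁ / sin θ₂ = 1.74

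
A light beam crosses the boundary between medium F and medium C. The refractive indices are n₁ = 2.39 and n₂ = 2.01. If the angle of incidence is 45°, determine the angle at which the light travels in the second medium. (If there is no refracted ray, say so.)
sin θ₂ = (n₁/n₂)·sin θ₁ = 0.8408 → θ₂ = 57.22°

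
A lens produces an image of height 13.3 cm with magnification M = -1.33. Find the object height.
ho = |hi|/|M| = 10 cm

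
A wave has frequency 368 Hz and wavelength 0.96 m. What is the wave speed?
v = fλ = 353.3 m/s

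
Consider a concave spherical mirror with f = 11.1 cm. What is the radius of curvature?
R = 2|f| = 22.2 cm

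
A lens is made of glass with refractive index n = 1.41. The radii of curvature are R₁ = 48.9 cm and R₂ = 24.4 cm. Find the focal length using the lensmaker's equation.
1/f = (n − 1)(1/R₁ − 1/R₂) → f = -118.8 cm (diverging lens)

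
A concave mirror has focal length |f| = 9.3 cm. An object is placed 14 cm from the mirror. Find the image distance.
f = +9.3 cm (concave); 1/di = 1/f − 1/do → di = 27.7 cm (real image, in front of mirror)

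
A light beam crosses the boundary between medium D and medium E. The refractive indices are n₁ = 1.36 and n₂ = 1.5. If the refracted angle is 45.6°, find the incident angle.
sin θ₁ = (n₂/n₁)·sin θ₂ → θ₁ = 52°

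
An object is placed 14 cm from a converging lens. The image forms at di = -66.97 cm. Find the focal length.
1/f = 1/do + 1/di → f = 17.7 cm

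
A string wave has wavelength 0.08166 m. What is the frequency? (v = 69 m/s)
f = v/λ = 845 Hz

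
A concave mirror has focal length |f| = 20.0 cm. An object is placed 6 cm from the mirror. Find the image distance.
f = +20.0 cm (concave); 1/di = 1/f − 1/do → di = -8.571 cm (virtual image, behind mirror)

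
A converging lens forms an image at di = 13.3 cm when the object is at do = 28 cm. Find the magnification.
M = −di/do = -0.475 (inverted image)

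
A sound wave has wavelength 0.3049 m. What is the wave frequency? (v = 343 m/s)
f = v/λ = 1125 Hz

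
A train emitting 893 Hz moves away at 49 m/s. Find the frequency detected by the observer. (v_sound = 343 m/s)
f_obs = f·v/(v + v_s) = 781.4 Hz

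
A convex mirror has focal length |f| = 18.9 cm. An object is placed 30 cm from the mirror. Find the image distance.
f = −18.9 cm (convex); 1/di = 1/f − 1/do → di = -11.6 cm (virtual image, behind mirror)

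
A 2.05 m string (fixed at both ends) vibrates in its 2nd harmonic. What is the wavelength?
λₙ = 2L/n = 2.05 m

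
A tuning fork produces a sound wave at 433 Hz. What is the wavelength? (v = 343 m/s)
λ = v/f = 0.7921 m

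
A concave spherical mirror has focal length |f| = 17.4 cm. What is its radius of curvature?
R = 2|f| = 34.8 cm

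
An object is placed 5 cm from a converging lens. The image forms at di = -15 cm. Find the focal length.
1/f = 1/do + 1/di → f = 7.5 cm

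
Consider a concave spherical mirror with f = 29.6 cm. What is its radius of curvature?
R = 2|f| = 59.2 cm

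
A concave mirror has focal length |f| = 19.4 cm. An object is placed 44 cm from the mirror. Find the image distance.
f = +19.4 cm (concave); 1/di = 1/f − 1/do → di = 34.7 cm (real image, in front of mirror)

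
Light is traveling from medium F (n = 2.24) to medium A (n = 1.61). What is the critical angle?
θc = arcsin(n₂/n₁) = 45.95°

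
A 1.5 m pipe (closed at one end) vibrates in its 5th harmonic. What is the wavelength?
λₙ = 4L/n = 1.2 m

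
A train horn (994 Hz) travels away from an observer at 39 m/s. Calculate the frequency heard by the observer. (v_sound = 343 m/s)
f_obs = f·v/(v + v_s) = 892.5 Hz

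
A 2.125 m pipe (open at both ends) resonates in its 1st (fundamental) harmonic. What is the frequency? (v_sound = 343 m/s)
fₙ = nv/(2L) = 80.71 Hz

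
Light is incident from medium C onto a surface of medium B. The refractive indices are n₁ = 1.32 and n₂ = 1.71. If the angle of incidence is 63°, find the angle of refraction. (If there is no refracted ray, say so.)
sin θ₂ = (n₁/n₂)·sin θ₁ = 0.6878 → θ₂ = 43.46°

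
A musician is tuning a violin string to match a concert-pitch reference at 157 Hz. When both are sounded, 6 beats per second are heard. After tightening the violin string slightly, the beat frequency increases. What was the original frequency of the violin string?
163 Hz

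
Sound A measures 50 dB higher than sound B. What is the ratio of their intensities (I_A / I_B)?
I_A/I_B = 10^(Δβ/10) = 100000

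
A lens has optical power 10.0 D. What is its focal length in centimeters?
f = 1/P = 10 cm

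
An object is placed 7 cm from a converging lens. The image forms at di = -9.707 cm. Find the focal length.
1/f = 1/do + 1/di → f = 25.1 cm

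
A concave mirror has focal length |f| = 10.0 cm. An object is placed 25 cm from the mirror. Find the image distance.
f = +10.0 cm (concave); 1/di = 1/f − 1/do → di = 16.67 cm (real image, in front of mirror)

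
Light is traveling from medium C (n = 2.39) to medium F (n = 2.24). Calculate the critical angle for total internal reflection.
θc = arcsin(n₂/n₁) = 69.59°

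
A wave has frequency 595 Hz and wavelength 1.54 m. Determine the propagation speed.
v = fλ = 916.3 m/s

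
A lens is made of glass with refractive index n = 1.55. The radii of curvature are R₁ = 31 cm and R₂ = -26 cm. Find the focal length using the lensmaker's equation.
1/f = (n − 1)(1/R₁ − 1/R₂) → f = 25.71 cm (converging lens)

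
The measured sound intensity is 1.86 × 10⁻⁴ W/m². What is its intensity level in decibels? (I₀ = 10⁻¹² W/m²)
β = 10·log₁₀(I/I₀) = 82.7 dB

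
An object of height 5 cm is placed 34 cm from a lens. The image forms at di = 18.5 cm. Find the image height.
hi = (-di/do) × ho = -2.721 cm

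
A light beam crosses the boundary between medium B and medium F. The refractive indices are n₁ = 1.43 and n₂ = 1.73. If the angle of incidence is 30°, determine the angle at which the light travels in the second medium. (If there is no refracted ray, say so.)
sin θ₂ = (n₁/n₂)·sin θ₁ = 0.4133 → θ₂ = 24.41°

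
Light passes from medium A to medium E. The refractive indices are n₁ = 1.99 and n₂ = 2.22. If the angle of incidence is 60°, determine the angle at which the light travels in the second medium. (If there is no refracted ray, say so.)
sin θ₂ = (n₁/n₂)·sin θ₁ = 0.7763 → θ₂ = 50.92°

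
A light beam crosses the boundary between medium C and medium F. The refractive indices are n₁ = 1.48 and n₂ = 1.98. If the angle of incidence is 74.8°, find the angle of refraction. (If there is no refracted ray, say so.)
sin θ₂ = (n₁/n₂)·sin θ₁ = 0.7213 → θ₂ = 46.16°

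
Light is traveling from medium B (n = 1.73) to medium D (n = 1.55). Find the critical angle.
θc = arcsin(n₂/n₁) = 63.63°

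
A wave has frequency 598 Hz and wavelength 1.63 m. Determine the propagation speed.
v = fλ = 974.7 m/s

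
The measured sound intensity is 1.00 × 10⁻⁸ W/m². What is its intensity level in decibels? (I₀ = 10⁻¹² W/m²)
β = 10·log₁₀(I/I₀) = 40 dB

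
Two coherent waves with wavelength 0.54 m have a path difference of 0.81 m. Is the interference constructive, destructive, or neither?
destructive — path difference = 1.5λ, an odd multiple of λ/2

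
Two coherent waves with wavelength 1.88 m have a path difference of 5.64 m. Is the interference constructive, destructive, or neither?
constructive — path difference = 3λ, a whole number of wavelengths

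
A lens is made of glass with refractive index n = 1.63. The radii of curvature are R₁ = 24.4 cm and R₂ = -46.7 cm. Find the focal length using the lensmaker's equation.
1/f = (n − 1)(1/R₁ − 1/R₂) → f = 25.44 cm (converging lens)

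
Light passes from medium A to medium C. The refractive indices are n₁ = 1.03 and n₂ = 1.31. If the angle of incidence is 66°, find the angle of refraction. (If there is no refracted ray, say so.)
sin θ₂ = (n₁/n₂)·sin θ₁ = 0.7183 → θ₂ = 45.91°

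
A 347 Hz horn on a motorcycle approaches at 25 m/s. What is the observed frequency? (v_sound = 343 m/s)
f_obs = f·v/(v − v_s) = 374.3 Hz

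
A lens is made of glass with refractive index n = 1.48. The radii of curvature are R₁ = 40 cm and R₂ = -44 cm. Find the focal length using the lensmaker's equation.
1/f = (n − 1)(1/R₁ − 1/R₂) → f = 43.65 cm (converging lens)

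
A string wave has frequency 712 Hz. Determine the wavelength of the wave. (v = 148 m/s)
λ = v/f = 0.2079 m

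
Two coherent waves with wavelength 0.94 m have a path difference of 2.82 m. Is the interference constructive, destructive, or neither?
constructive — path difference = 3λ, a whole number of wavelengths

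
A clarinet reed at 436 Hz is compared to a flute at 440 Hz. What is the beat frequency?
4 Hz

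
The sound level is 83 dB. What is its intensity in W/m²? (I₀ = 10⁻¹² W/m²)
I = I₀·10^(β/10) = 2.00 × 10⁻⁴ W/m²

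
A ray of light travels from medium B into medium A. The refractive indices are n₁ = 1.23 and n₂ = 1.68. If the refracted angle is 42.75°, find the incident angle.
sin θ₁ = (n₂/n₁)·sin θ₂ → θ₁ = 67.99°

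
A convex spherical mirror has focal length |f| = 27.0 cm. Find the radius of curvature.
R = 2|f| = 54 cm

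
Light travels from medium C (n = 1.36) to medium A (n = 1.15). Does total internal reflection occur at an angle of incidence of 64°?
θc = arcsin(n₂/n₁) = 57.74°; 64° > θc, so yes — total internal reflection.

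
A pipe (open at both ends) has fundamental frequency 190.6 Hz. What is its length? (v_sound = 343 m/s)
L = v/(2f₁) = 0.8998 m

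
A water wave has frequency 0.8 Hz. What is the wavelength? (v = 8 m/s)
λ = v/f = 10 m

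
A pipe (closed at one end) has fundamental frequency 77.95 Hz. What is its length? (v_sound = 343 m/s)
L = v/(4f₁) = 1.1 m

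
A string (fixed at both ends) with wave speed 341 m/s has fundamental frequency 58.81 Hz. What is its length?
L = v/(2f₁) = 2.899 m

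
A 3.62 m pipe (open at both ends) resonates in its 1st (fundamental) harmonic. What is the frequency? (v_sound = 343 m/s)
fₙ = nv/(2L) = 47.38 Hz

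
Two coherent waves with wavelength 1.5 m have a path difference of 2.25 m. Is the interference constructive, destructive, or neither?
destructive — path difference = 1.5λ, an odd multiple of λ/2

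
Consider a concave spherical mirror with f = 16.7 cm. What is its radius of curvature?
R = 2|f| = 33.4 cm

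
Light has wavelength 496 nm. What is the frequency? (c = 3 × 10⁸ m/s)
f = c/λ = 6.048 × 10¹⁴ Hz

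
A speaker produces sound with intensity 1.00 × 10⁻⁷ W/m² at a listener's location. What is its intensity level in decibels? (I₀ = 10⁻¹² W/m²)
β = 10·log₁₀(I/I₀) = 50 dB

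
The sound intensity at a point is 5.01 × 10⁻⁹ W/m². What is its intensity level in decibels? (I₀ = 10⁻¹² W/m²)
β = 10·log₁₀(I/I₀) = 37 dB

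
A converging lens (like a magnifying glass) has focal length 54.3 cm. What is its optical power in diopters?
P = 1/f = 1.842 D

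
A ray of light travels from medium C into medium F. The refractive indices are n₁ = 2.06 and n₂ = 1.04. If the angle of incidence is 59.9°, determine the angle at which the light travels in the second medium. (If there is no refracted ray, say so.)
sin θ₂ = (n₁/n₂)·sin θ₁ = 1.714 > 1, so there is no refracted ray — the light undergoes total internal reflection.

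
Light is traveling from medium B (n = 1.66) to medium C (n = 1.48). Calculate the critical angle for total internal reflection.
θc = arcsin(n₂/n₁) = 63.07°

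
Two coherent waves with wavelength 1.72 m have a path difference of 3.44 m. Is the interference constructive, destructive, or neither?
constructive — path difference = 2λ, a whole number of wavelengths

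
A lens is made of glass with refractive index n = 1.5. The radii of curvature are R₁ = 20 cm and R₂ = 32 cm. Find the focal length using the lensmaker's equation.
1/f = (n − 1)(1/R₁ − 1/R₂) → f = 106.7 cm (converging lens)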